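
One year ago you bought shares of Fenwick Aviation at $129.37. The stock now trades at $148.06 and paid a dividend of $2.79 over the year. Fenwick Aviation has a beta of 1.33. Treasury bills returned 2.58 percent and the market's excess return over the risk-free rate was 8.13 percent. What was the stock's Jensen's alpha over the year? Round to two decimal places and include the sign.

Realised HPR = (P1 + D1 − P0) / P0 = (148.06 + 2.79 − 129.37) / 129.37 = 21.48 / 129.37 = 16.6035%
CAPM required = R_f + β·MRP = 2.58% + 1.33 × 8.13% = 13.3929%
α = realised − required = 16.6035% − 13.3929% = +3.21%

+3.21%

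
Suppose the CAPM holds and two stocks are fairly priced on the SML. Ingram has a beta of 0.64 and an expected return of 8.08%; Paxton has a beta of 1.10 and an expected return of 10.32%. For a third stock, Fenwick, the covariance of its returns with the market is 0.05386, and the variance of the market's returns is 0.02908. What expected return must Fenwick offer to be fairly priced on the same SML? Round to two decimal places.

MRP = (10.32% − 8.08%) / (1.10 − 0.64) = 4.8696%
R_f = 8.08% − 0.64 × 4.8696% = 4.9635%
β_Fenwick = Cov / Var(R_m) = 0.05386 / 0.02908 = 1.8521
E(R_Fenwick) = R_f + β × MRP = 4.9635% + 1.8521 × 4.8696% = 13.98%

13.98%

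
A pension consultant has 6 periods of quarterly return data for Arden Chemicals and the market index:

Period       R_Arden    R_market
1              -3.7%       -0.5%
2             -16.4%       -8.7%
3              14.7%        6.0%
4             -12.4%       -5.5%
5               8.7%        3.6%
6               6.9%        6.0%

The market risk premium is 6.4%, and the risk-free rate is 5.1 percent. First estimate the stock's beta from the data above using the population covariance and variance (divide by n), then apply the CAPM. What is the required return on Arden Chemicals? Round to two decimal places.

17.63%

Mean R_i = (-3.7 − 16.4 + 14.7 − 12.4 + 8.7 + 6.9) / 6 = -0.3667%
Mean R_m = (-0.5 − 8.7 + 6.0 − 5.5 + 3.6 + 6.0) / 6 = 0.1500%
Σ(R_i − R̄_i)(R_m − R̄_m) = 373.9800  ⇒  Cov = 373.9800 / 6 = 62.3300
Σ(R_m − R̄_m)² = 191.0150  ⇒  Var(R_m) = 191.0150 / 6 = 31.8358
β = Cov / Var(R_m) = 62.3300 / 31.8358 = 1.9579
E(R) = R_f + β × MRP = 5.1% + 1.9579 × 6.4% = 17.63%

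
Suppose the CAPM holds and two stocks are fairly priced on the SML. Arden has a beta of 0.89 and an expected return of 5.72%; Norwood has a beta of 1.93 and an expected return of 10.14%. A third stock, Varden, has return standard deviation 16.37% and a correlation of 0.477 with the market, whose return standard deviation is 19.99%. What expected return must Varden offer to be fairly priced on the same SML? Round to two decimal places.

MRP = (10.14% − 5.72%) / (1.93 − 0.89) = 4.2500%
R_f = 5.72% − 0.89 × 4.2500% = 1.9375%
β_Varden = ρ·σ_i/σ_m = 0.477 × 16.37 / 19.99 = 0.3906
E(R_Varden) = R_f + β × MRP = 1.9375% + 0.3906 × 4.2500% = 3.60%

3.60%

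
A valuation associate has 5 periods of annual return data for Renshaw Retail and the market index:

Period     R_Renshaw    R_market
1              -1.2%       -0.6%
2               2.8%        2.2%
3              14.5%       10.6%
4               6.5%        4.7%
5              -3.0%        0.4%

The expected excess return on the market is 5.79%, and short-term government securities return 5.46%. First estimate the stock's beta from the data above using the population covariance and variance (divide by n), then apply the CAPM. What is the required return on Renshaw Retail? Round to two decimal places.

Mean R_i = (-1.2 + 2.8 + 14.5 + 6.5 − 3.0) / 5 = 3.9200%
Mean R_m = (-0.6 + 2.2 + 10.6 + 4.7 + 0.4) / 5 = 3.4600%
Σ(R_i − R̄_i)(R_m − R̄_m) = 122.1140  ⇒  Cov = 122.1140 / 5 = 24.4228
Σ(R_m − R̄_m)² = 79.9520  ⇒  Var(R_m) = 79.9520 / 5 = 15.9904
β = Cov / Var(R_m) = 24.4228 / 15.9904 = 1.5273
E(R) = R_f + β × MRP = 5.46% + 1.5273 × 5.79% = 14.30%

14.30%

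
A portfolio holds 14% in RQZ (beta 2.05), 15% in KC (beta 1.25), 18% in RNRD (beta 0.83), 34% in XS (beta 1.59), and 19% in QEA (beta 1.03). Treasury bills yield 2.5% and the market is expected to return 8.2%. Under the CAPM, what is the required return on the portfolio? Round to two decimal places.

β_P = Σ w_i β_i = 0.14×2.05 + 0.15×1.25 + 0.18×0.83 + 0.34×1.59 + 0.19×1.03 = 1.3602
MRP = 8.2% − 2.5% = 5.70%
E(R_P) = R_f + β_P × MRP = 2.5% + 1.3602 × 5.7% = 10.25%

10.25%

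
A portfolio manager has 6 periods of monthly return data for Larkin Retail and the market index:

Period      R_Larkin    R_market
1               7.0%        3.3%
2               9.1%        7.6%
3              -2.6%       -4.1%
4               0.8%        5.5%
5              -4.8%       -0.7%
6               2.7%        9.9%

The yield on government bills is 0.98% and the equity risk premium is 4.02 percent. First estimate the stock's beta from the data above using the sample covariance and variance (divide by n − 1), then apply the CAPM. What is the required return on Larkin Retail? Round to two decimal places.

3.73%

Mean R_i = (7.0 + 9.1 − 2.6 + 0.8 − 4.8 + 2.7) / 6 = 2.0333%
Mean R_m = (3.3 + 7.6 − 4.1 + 5.5 − 0.7 + 9.9) / 6 = 3.5833%
Σ(R_i − R̄_i)(R_m − R̄_m) = 93.6933  ⇒  Cov = 93.6933 / 5 = 18.7387
Σ(R_m − R̄_m)² = 137.1683  ⇒  Var(R_m) = 137.1683 / 5 = 27.4337
β = Cov / Var(R_m) = 18.7387 / 27.4337 = 0.6831
E(R) = R_f + β × MRP = 0.98% + 0.6831 × 4.02% = 3.73%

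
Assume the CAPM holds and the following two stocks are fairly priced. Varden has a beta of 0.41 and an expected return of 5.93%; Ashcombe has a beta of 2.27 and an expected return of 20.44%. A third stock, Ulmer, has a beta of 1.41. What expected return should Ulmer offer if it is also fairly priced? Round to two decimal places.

13.73%

MRP (SML slope) = (20.44% − 5.93%) / (2.27 − 0.41) = 14.51% / 1.86 = 7.8011%
R_f (intercept) = 5.93% − 0.41 × 7.8011% = 2.7315%
E(R_Ulmer) = R_f + β × MRP = 2.7315% + 1.41 × 7.8011% = 13.73%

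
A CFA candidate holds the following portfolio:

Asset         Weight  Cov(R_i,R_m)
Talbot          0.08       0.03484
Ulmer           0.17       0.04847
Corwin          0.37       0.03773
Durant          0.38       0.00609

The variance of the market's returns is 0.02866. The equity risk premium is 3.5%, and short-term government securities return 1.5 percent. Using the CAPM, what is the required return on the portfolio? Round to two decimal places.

4.83%

β_Talbot = 0.03484 / 0.02866 = 1.2156
β_Ulmer = 0.04847 / 0.02866 = 1.6912
β_Corwin = 0.03773 / 0.02866 = 1.3165
β_Durant = 0.00609 / 0.02866 = 0.2125
β_P = Σ w_i β_i = 0.08×1.2156 + 0.17×1.6912 + 0.37×1.3165 + 0.38×0.2125 = 0.9526
E(R_P) = R_f + β_P × MRP = 1.5% + 0.9526 × 3.5% = 4.83%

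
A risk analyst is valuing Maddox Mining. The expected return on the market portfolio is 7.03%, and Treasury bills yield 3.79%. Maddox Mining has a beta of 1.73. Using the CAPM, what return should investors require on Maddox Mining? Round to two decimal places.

Market risk premium = E(R_m) − R_f = 7.03% − 3.79% = 3.24%
E(R) = R_f + β × MRP = 3.79% + 1.73 × 3.24% = 9.40%

9.40%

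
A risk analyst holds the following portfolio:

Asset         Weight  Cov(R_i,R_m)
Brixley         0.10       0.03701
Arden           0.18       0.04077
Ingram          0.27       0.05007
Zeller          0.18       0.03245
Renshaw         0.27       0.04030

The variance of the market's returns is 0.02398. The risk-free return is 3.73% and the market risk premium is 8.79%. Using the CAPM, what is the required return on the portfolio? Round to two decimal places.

β_Brixley = 0.03701 / 0.02398 = 1.5434
β_Arden = 0.04077 / 0.02398 = 1.7002
β_Ingram = 0.05007 / 0.02398 = 2.0880
β_Zeller = 0.03245 / 0.02398 = 1.3532
β_Renshaw = 0.04030 / 0.02398 = 1.6806
β_P = Σ w_i β_i = 0.10×1.5434 + 0.18×1.7002 + 0.27×2.0880 + 0.18×1.3532 + 0.27×1.6806 = 1.7215
E(R_P) = R_f + β_P × MRP = 3.73% + 1.7215 × 8.79% = 18.86%

18.86%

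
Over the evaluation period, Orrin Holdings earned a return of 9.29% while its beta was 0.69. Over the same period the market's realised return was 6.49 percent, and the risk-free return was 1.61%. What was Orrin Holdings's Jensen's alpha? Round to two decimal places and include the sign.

Market excess return = 6.49% − 1.61% = 4.88%
CAPM benchmark = R_f + β(R_m − R_f) = 1.61% + 0.69 × 4.88% = 4.9772%
α = actual − benchmark = 9.29% − 4.9772% = +4.31%

+4.31%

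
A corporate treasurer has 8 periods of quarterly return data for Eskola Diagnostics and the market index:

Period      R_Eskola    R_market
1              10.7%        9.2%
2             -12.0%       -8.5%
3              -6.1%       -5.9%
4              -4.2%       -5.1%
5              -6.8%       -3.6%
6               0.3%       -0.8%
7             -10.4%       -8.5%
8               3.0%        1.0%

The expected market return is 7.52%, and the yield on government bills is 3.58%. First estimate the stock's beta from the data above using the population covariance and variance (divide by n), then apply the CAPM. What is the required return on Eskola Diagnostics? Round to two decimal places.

8.49%

Mean R_i = (10.7 − 12.0 − 6.1 − 4.2 − 6.8 + 0.3 − 10.4 + 3.0) / 8 = -3.1875%
Mean R_m = (9.2 − 8.5 − 5.9 − 5.1 − 3.6 − 0.8 − 8.5 + 1.0) / 8 = -2.7750%
Σ(R_i − R̄_i)(R_m − R̄_m) = 302.7275  ⇒  Cov = 302.7275 / 8 = 37.8409
Σ(R_m − R̄_m)² = 242.9550  ⇒  Var(R_m) = 242.9550 / 8 = 30.3694
β = Cov / Var(R_m) = 37.8409 / 30.3694 = 1.2460
MRP = 7.52% − 3.58% = 3.94%
E(R) = R_f + β × MRP = 3.58% + 1.2460 × 3.94% = 8.49%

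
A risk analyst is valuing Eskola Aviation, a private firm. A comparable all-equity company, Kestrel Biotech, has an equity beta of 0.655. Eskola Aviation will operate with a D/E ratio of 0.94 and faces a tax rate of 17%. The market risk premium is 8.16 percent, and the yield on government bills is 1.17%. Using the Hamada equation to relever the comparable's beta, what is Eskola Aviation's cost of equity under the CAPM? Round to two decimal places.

β_L = β_U × [1 + (1 − t)(D/E)] = 0.655 × [1 + (1 − 0.17) × 0.94]
    = 0.655 × [1 + 0.83 × 0.94] = 0.655 × 1.7802 = 1.1660
E(R) = R_f + β_L × MRP = 1.17% + 1.1660 × 8.16% = 10.68%

10.68%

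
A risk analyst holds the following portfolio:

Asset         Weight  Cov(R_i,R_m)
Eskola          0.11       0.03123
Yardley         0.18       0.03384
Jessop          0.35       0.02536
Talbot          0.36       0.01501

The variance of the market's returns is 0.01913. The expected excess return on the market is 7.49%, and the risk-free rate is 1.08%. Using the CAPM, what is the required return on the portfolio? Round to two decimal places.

β_Eskola = 0.03123 / 0.01913 = 1.6325
β_Yardley = 0.03384 / 0.01913 = 1.7689
β_Jessop = 0.02536 / 0.01913 = 1.3257
β_Talbot = 0.01501 / 0.01913 = 0.7846
β_P = Σ w_i β_i = 0.11×1.6325 + 0.18×1.7689 + 0.35×1.3257 + 0.36×0.7846 = 1.2444
E(R_P) = R_f + β_P × MRP = 1.08% + 1.2444 × 7.49% = 10.40%

10.40%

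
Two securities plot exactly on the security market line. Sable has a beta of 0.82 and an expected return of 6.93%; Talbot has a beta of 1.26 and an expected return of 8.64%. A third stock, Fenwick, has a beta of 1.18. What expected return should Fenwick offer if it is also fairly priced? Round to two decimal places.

8.33%

MRP (SML slope) = (8.64% − 6.93%) / (1.26 − 0.82) = 1.71% / 0.44 = 3.8864%
R_f (intercept) = 6.93% − 0.82 × 3.8864% = 3.7432%
E(R_Fenwick) = R_f + β × MRP = 3.7432% + 1.18 × 3.8864% = 8.33%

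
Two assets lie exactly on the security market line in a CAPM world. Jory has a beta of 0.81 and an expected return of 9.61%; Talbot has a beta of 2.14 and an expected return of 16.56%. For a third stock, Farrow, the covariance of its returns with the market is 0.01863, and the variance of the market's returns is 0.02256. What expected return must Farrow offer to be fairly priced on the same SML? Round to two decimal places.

MRP = (16.56% − 9.61%) / (2.14 − 0.81) = 5.2256%
R_f = 9.61% − 0.81 × 5.2256% = 5.3773%
β_Farrow = Cov / Var(R_m) = 0.01863 / 0.02256 = 0.8258
E(R_Farrow) = R_f + β × MRP = 5.3773% + 0.8258 × 5.2256% = 9.69%

9.69%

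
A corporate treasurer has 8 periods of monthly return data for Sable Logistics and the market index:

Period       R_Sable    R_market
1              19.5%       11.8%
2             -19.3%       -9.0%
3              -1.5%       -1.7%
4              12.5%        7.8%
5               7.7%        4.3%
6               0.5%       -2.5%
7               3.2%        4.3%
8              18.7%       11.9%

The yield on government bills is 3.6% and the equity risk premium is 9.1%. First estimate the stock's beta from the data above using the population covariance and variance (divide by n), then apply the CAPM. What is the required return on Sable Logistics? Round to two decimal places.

Mean R_i = (19.5 − 19.3 − 1.5 + 12.5 + 7.7 + 0.5 + 3.2 + 18.7) / 8 = 5.1625%
Mean R_m = (11.8 − 9.0 − 1.7 + 7.8 + 4.3 − 2.5 + 4.3 + 11.9) / 8 = 3.3625%
Σ(R_i − R̄_i)(R_m − R̄_m) = 633.1288  ⇒  Cov = 633.1288 / 8 = 79.1411
Σ(R_m − R̄_m)² = 378.3588  ⇒  Var(R_m) = 378.3588 / 8 = 47.2949
β = Cov / Var(R_m) = 79.1411 / 47.2949 = 1.6734
E(R) = R_f + β × MRP = 3.6% + 1.6734 × 9.1% = 18.83%

18.83%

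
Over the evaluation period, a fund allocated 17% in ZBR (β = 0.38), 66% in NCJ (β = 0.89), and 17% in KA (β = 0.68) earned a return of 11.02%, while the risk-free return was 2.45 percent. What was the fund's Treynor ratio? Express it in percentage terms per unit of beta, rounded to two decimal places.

β_P = 0.17×0.38 + 0.66×0.89 + 0.17×0.68 = 0.7676
Treynor = (R_P − R_f) / β_P = (11.02% − 2.45%) / 0.7676 = 8.57% / 0.7676 = 11.16%

11.16%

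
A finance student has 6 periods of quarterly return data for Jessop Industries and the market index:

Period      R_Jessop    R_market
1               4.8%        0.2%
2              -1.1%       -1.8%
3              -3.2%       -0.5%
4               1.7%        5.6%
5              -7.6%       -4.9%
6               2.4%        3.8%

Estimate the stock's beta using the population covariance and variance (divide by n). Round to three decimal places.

0.851

Mean R_i = (4.8 − 1.1 − 3.2 + 1.7 − 7.6 + 2.4) / 6 = -0.5000%
Mean R_m = (0.2 − 1.8 − 0.5 + 5.6 − 4.9 + 3.8) / 6 = 0.4000%
Σ(R_i − R̄_i)(R_m − R̄_m) = 61.6200  ⇒  Cov = 61.6200 / 6 = 10.2700
Σ(R_m − R̄_m)² = 72.3800  ⇒  Var(R_m) = 72.3800 / 6 = 12.0633
β = Cov / Var(R_m) = 10.2700 / 12.0633 = 0.8513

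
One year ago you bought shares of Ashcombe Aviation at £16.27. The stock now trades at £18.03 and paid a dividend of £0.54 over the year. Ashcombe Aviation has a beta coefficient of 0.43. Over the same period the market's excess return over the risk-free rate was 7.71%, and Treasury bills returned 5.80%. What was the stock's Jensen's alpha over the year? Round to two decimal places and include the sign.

+5.02%

Realised HPR = (P1 + D1 − P0) / P0 = (18.03 + 0.54 − 16.27) / 16.27 = 2.30 / 16.27 = 14.1364%
CAPM required = R_f + β·MRP = 5.80% + 0.43 × 7.71% = 9.1153%
α = realised − required = 14.1364% − 9.1153% = +5.02%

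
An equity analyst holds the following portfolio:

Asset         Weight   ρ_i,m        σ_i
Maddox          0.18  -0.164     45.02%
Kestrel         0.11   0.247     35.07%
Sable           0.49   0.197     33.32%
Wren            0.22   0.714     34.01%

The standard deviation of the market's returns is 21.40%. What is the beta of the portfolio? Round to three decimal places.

β_Maddox = -0.164 × 45.02% / 21.40% = -0.3450
β_Kestrel = 0.247 × 35.07% / 21.40% = 0.4048
β_Sable = 0.197 × 33.32% / 21.40% = 0.3067
β_Wren = 0.714 × 34.01% / 21.40% = 1.1347
β_P = Σ w_i β_i = 0.18×-0.3450 + 0.11×0.4048 + 0.49×0.3067 + 0.22×1.1347 = 0.3823

0.382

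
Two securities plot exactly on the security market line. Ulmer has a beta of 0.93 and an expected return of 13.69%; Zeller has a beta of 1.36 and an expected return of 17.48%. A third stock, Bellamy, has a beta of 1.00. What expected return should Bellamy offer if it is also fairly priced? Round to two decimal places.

14.31%

MRP (SML slope) = (17.48% − 13.69%) / (1.36 − 0.93) = 3.79% / 0.43 = 8.8140%
R_f (intercept) = 13.69% − 0.93 × 8.8140% = 5.4930%
E(R_Bellamy) = R_f + β × MRP = 5.4930% + 1.00 × 8.8140% = 14.31%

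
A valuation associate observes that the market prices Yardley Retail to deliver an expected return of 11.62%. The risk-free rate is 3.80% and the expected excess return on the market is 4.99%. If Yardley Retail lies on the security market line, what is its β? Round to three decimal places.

β = (E(R) − R_f) / MRP = (11.62% − 3.80%) / 4.99% = 7.82% / 4.99% = 1.567

1.567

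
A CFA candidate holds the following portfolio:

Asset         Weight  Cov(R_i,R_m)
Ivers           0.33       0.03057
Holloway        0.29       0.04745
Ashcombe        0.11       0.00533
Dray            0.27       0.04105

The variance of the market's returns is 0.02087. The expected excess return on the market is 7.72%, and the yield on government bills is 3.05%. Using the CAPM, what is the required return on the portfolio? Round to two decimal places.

β_Ivers = 0.03057 / 0.02087 = 1.4648
β_Holloway = 0.04745 / 0.02087 = 2.2736
β_Ashcombe = 0.00533 / 0.02087 = 0.2554
β_Dray = 0.04105 / 0.02087 = 1.9669
β_P = Σ w_i β_i = 0.33×1.4648 + 0.29×2.2736 + 0.11×0.2554 + 0.27×1.9669 = 1.7019
E(R_P) = R_f + β_P × MRP = 3.05% + 1.7019 × 7.72% = 16.19%

16.19%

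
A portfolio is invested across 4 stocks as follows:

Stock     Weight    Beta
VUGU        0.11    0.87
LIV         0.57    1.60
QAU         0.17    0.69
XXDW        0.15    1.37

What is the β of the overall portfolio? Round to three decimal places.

1.331

β_P = Σ w_i β_i = 0.11×0.87 + 0.57×1.60 + 0.17×0.69 + 0.15×1.37 = 1.3305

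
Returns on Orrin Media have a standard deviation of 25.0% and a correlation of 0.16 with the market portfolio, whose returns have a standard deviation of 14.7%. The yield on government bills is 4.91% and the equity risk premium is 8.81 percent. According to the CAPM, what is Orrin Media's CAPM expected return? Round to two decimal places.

7.31%

β = ρ × σ_i / σ_m = 0.16 × 25.0% / 14.7% = 0.2721
E(R) = 4.91% + 0.2721 × 8.81% = 7.31%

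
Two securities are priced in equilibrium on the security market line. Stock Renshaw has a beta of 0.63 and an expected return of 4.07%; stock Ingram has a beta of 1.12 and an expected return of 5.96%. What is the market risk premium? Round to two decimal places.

3.86%

Both satisfy E(R) = R_f + β·MRP, so the slope of the SML is
MRP = (5.96% − 4.07%) / (1.12 − 0.63) = 1.89% / 0.49 = 3.8571%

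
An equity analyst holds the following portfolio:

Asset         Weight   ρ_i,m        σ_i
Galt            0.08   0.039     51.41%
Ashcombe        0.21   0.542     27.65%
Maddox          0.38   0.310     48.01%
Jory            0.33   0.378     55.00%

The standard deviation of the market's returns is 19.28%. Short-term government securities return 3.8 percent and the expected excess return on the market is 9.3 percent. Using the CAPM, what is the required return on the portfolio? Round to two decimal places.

11.43%

β_Galt = 0.039 × 51.41% / 19.28% = 0.1040
β_Ashcombe = 0.542 × 27.65% / 19.28% = 0.7773
β_Maddox = 0.310 × 48.01% / 19.28% = 0.7719
β_Jory = 0.378 × 55.00% / 19.28% = 1.0783
β_P = Σ w_i β_i = 0.08×0.1040 + 0.21×0.7773 + 0.38×0.7719 + 0.33×1.0783 = 0.8207
E(R_P) = R_f + β_P × MRP = 3.8% + 0.8207 × 9.3% = 11.43%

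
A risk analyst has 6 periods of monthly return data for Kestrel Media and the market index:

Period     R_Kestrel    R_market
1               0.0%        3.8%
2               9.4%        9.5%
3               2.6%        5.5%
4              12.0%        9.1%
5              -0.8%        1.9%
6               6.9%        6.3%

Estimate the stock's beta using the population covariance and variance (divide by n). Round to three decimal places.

Mean R_i = (0.0 + 9.4 + 2.6 + 12.0 − 0.8 + 6.9) / 6 = 5.0167%
Mean R_m = (3.8 + 9.5 + 5.5 + 9.1 + 1.9 + 6.3) / 6 = 6.0167%
Σ(R_i − R̄_i)(R_m − R̄_m) = 73.6483  ⇒  Cov = 73.6483 / 6 = 12.2747
Σ(R_m − R̄_m)² = 43.8483  ⇒  Var(R_m) = 43.8483 / 6 = 7.3081
β = Cov / Var(R_m) = 12.2747 / 7.3081 = 1.6796

1.680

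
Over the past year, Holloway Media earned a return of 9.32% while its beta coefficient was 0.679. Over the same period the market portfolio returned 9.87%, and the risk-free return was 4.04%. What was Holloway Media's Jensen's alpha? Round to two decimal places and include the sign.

Market excess return = 9.87% − 4.04% = 5.83%
CAPM benchmark = R_f + β(R_m − R_f) = 4.04% + 0.679 × 5.83% = 7.99857%
α = actual − benchmark = 9.32% − 7.99857% = +1.32%

+1.32%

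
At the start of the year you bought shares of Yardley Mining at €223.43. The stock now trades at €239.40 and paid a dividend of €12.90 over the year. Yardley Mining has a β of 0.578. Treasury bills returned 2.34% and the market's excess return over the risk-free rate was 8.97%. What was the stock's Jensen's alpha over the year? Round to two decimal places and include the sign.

+5.40%

Realised HPR = (P1 + D1 − P0) / P0 = (239.40 + 12.90 − 223.43) / 223.43 = 28.87 / 223.43 = 12.9213%
CAPM required = R_f + β·MRP = 2.34% + 0.578 × 8.97% = 7.52466%
α = realised − required = 12.9213% − 7.52466% = +5.40%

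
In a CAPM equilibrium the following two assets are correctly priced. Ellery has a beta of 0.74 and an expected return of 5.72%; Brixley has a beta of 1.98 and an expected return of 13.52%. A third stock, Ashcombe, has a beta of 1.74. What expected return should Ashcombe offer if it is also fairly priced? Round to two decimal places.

MRP (SML slope) = (13.52% − 5.72%) / (1.98 − 0.74) = 7.80% / 1.24 = 6.2903%
R_f (intercept) = 5.72% − 0.74 × 6.2903% = 1.0652%
E(R_Ashcombe) = R_f + β × MRP = 1.0652% + 1.74 × 6.2903% = 12.01%

12.01%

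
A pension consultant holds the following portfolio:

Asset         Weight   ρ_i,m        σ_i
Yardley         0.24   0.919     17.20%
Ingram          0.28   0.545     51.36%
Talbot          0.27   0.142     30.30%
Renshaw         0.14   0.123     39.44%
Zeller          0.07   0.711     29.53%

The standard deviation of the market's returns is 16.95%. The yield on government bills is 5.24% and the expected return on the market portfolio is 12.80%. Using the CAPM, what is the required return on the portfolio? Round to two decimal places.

11.90%

β_Yardley = 0.919 × 17.20% / 16.95% = 0.9326
β_Ingram = 0.545 × 51.36% / 16.95% = 1.6514
β_Talbot = 0.142 × 30.30% / 16.95% = 0.2538
β_Renshaw = 0.123 × 39.44% / 16.95% = 0.2862
β_Zeller = 0.711 × 29.53% / 16.95% = 1.2387
β_P = Σ w_i β_i = 0.24×0.9326 + 0.28×1.6514 + 0.27×0.2538 + 0.14×0.2862 + 0.07×1.2387 = 0.8815
MRP = 12.80% − 5.24% = 7.56%
E(R_P) = R_f + β_P × MRP = 5.24% + 0.8815 × 7.56% = 11.90%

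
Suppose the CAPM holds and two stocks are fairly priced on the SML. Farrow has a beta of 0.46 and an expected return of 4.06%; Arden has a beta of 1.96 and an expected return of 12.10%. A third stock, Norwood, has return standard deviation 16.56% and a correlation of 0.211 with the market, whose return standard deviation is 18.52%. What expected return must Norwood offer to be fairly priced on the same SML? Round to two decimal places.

2.61%

MRP = (12.10% − 4.06%) / (1.96 − 0.46) = 5.3600%
R_f = 4.06% − 0.46 × 5.3600% = 1.5944%
β_Norwood = ρ·σ_i/σ_m = 0.211 × 16.56 / 18.52 = 0.1887
E(R_Norwood) = R_f + β × MRP = 1.5944% + 0.1887 × 5.3600% = 2.61%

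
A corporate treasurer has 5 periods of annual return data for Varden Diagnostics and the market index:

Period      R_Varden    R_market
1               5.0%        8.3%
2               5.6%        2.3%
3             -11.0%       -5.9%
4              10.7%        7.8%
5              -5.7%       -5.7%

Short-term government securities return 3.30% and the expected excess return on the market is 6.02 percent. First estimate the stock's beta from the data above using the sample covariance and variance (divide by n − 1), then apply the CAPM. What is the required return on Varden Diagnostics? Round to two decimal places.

10.44%

Mean R_i = (5.0 + 5.6 − 11.0 + 10.7 − 5.7) / 5 = 0.9200%
Mean R_m = (8.3 + 2.3 − 5.9 + 7.8 − 5.7) / 5 = 1.3600%
Σ(R_i − R̄_i)(R_m − R̄_m) = 228.9740  ⇒  Cov = 228.9740 / 4 = 57.2435
Σ(R_m − R̄_m)² = 193.0720  ⇒  Var(R_m) = 193.0720 / 4 = 48.2680
β = Cov / Var(R_m) = 57.2435 / 48.2680 = 1.1860
E(R) = R_f + β × MRP = 3.30% + 1.1860 × 6.02% = 10.44%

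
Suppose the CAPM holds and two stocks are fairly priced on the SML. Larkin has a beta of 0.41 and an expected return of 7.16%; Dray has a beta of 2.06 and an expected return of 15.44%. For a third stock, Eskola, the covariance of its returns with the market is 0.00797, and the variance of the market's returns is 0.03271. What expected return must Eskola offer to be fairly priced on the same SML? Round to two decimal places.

MRP = (15.44% − 7.16%) / (2.06 − 0.41) = 5.0182%
R_f = 7.16% − 0.41 × 5.0182% = 5.1025%
β_Eskola = Cov / Var(R_m) = 0.00797 / 0.03271 = 0.2437
E(R_Eskola) = R_f + β × MRP = 5.1025% + 0.2437 × 5.0182% = 6.33%

6.33%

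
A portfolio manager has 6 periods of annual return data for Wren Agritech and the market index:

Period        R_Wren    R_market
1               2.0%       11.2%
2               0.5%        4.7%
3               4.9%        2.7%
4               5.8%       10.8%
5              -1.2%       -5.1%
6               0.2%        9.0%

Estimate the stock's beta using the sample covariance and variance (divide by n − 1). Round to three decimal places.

Mean R_i = (2.0 + 0.5 + 4.9 + 5.8 − 1.2 + 0.2) / 6 = 2.0333%
Mean R_m = (11.2 + 4.7 + 2.7 + 10.8 − 5.1 + 9.0) / 6 = 5.5500%
Σ(R_i − R̄_i)(R_m − R̄_m) = 40.8300  ⇒  Cov = 40.8300 / 5 = 8.1660
Σ(R_m − R̄_m)² = 193.6550  ⇒  Var(R_m) = 193.6550 / 5 = 38.7310
β = Cov / Var(R_m) = 8.1660 / 38.7310 = 0.2108

0.211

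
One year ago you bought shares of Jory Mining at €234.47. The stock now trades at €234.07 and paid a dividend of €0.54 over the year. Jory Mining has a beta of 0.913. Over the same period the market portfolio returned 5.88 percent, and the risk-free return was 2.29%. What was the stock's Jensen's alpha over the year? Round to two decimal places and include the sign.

Realised HPR = (P1 + D1 − P0) / P0 = (234.07 + 0.54 − 234.47) / 234.47 = 0.14 / 234.47 = 0.0597%
MRP = 5.88% − 2.29% = 3.59%
CAPM required = R_f + β·MRP = 2.29% + 0.913 × 3.59% = 5.56767%
α = realised − required = 0.0597% − 5.56767% = -5.51%

-5.51%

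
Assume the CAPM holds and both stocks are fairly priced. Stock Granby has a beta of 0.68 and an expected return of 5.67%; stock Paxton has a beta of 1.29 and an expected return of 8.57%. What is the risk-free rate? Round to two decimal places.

Both satisfy E(R) = R_f + β·MRP, so the slope of the SML is
MRP = (8.57% − 5.67%) / (1.29 − 0.68) = 2.90% / 0.61 = 4.7541%
R_f = E(R_Granby) − β_Granby·MRP = 5.67% − 0.68 × 4.7541% = 2.4372%

2.44%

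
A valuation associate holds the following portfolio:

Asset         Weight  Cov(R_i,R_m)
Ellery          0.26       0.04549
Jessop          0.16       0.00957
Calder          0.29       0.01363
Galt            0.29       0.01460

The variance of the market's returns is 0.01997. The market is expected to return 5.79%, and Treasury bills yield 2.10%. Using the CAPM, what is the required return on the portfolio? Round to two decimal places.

β_Ellery = 0.04549 / 0.01997 = 2.2779
β_Jessop = 0.00957 / 0.01997 = 0.4792
β_Calder = 0.01363 / 0.01997 = 0.6825
β_Galt = 0.01460 / 0.01997 = 0.7311
β_P = Σ w_i β_i = 0.26×2.2779 + 0.16×0.4792 + 0.29×0.6825 + 0.29×0.7311 = 1.0789
MRP = 5.79% − 2.10% = 3.69%
E(R_P) = R_f + β_P × MRP = 2.10% + 1.0789 × 3.69% = 6.08%

6.08%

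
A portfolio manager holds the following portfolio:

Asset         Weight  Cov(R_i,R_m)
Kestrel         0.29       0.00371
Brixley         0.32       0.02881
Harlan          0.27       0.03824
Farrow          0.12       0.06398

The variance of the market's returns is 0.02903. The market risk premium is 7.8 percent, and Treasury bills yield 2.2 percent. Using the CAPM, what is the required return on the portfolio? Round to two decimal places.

β_Kestrel = 0.00371 / 0.02903 = 0.1278
β_Brixley = 0.02881 / 0.02903 = 0.9924
β_Harlan = 0.03824 / 0.02903 = 1.3173
β_Farrow = 0.06398 / 0.02903 = 2.2039
β_P = Σ w_i β_i = 0.29×0.1278 + 0.32×0.9924 + 0.27×1.3173 + 0.12×2.2039 = 0.9748
E(R_P) = R_f + β_P × MRP = 2.2% + 0.9748 × 7.8% = 9.80%

9.80%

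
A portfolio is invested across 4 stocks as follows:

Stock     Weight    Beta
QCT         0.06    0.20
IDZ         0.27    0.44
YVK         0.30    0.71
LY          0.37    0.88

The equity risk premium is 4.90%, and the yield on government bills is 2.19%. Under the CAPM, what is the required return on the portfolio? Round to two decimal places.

5.47%

β_P = Σ w_i β_i = 0.06×0.20 + 0.27×0.44 + 0.30×0.71 + 0.37×0.88 = 0.6694
E(R_P) = R_f + β_P × MRP = 2.19% + 0.6694 × 4.90% = 5.47%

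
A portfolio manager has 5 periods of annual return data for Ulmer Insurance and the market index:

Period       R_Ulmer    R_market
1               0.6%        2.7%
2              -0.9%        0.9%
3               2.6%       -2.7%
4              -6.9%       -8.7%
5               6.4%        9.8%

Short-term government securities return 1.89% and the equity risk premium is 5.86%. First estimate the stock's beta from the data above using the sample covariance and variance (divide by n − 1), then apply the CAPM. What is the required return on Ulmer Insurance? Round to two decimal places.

Mean R_i = (0.6 − 0.9 + 2.6 − 6.9 + 6.4) / 5 = 0.3600%
Mean R_m = (2.7 + 0.9 − 2.7 − 8.7 + 9.8) / 5 = 0.4000%
Σ(R_i − R̄_i)(R_m − R̄_m) = 115.8200  ⇒  Cov = 115.8200 / 4 = 28.9550
Σ(R_m − R̄_m)² = 186.3200  ⇒  Var(R_m) = 186.3200 / 4 = 46.5800
β = Cov / Var(R_m) = 28.9550 / 46.5800 = 0.6216
E(R) = R_f + β × MRP = 1.89% + 0.6216 × 5.86% = 5.53%

5.53%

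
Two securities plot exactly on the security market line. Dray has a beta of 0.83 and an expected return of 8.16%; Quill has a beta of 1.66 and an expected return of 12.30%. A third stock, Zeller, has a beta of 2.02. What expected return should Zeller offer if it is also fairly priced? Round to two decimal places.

14.10%

MRP (SML slope) = (12.30% − 8.16%) / (1.66 − 0.83) = 4.14% / 0.83 = 4.9880%
R_f (intercept) = 8.16% − 0.83 × 4.9880% = 4.0200%
E(R_Zeller) = R_f + β × MRP = 4.0200% + 2.02 × 4.9880% = 14.10%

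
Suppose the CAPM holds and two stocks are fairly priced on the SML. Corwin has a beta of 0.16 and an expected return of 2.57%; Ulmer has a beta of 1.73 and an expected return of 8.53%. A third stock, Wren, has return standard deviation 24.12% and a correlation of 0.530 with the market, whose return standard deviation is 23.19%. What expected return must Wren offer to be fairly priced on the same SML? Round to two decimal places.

MRP = (8.53% − 2.57%) / (1.73 − 0.16) = 3.7962%
R_f = 2.57% − 0.16 × 3.7962% = 1.9626%
β_Wren = ρ·σ_i/σ_m = 0.530 × 24.12 / 23.19 = 0.5513
E(R_Wren) = R_f + β × MRP = 1.9626% + 0.5513 × 3.7962% = 4.06%

4.06%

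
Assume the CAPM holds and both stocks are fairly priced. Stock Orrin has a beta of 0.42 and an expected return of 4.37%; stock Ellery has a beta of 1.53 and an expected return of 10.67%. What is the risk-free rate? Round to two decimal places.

Both satisfy E(R) = R_f + β·MRP, so the slope of the SML is
MRP = (10.67% − 4.37%) / (1.53 − 0.42) = 6.30% / 1.11 = 5.6757%
R_f = E(R_Orrin) − β_Orrin·MRP = 4.37% − 0.42 × 5.6757% = 1.9862%

1.99%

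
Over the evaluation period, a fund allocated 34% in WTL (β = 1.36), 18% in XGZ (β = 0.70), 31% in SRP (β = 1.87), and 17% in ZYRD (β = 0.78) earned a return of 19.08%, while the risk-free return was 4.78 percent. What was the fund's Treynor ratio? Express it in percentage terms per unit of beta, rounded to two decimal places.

β_P = 0.34×1.36 + 0.18×0.70 + 0.31×1.87 + 0.17×0.78 = 1.3007
Treynor = (R_P − R_f) / β_P = (19.08% − 4.78%) / 1.3007 = 14.30% / 1.3007 = 10.99%

10.99%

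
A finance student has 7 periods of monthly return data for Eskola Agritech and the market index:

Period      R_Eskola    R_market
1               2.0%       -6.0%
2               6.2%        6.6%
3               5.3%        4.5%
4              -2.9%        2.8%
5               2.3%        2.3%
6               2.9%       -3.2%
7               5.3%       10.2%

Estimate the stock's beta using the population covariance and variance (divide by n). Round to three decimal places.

Mean R_i = (2.0 + 6.2 + 5.3 − 2.9 + 2.3 + 2.9 + 5.3) / 7 = 3.0143%
Mean R_m = (-6.0 + 6.6 + 4.5 + 2.8 + 2.3 − 3.2 + 10.2) / 7 = 2.4571%
Σ(R_i − R̄_i)(R_m − R̄_m) = 42.8743  ⇒  Cov = 42.8743 / 7 = 6.1249
Σ(R_m − R̄_m)² = 184.9571  ⇒  Var(R_m) = 184.9571 / 7 = 26.4224
β = Cov / Var(R_m) = 6.1249 / 26.4224 = 0.2318

0.232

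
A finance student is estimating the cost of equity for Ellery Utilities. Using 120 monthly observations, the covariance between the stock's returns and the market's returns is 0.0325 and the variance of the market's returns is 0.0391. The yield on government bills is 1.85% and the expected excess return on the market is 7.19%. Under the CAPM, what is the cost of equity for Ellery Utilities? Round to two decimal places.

7.83%

β = Cov(R_i, R_m) / Var(R_m) = 0.0325 / 0.0391 = 0.8312
E(R) = R_f + β × MRP = 1.85% + 0.8312 × 7.19% = 7.83%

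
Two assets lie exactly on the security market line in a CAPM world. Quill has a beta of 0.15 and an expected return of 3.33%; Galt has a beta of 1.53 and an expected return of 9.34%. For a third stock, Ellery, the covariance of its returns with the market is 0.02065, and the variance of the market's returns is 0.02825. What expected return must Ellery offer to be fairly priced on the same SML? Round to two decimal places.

MRP = (9.34% − 3.33%) / (1.53 − 0.15) = 4.3551%
R_f = 3.33% − 0.15 × 4.3551% = 2.6767%
β_Ellery = Cov / Var(R_m) = 0.02065 / 0.02825 = 0.7310
E(R_Ellery) = R_f + β × MRP = 2.6767% + 0.7310 × 4.3551% = 5.86%

5.86%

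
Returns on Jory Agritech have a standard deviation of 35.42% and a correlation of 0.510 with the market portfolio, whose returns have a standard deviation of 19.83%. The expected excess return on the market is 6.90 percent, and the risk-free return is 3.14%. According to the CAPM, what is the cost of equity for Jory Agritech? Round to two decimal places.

9.43%

β = ρ × σ_i / σ_m = 0.510 × 35.42% / 19.83% = 0.9110
E(R) = 3.14% + 0.9110 × 6.90% = 9.43%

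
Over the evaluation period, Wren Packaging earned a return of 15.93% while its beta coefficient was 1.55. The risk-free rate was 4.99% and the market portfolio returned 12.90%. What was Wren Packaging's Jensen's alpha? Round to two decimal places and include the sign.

-1.32%

Market excess return = 12.90% − 4.99% = 7.91%
CAPM benchmark = R_f + β(R_m − R_f) = 4.99% + 1.55 × 7.91% = 17.2505%
α = actual − benchmark = 15.93% − 17.2505% = -1.32%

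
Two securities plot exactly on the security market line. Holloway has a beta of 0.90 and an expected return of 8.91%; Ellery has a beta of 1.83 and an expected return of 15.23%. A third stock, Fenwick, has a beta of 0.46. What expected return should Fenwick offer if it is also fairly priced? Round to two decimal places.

5.92%

MRP (SML slope) = (15.23% − 8.91%) / (1.83 − 0.90) = 6.32% / 0.93 = 6.7957%
R_f (intercept) = 8.91% − 0.90 × 6.7957% = 2.7939%
E(R_Fenwick) = R_f + β × MRP = 2.7939% + 0.46 × 6.7957% = 5.92%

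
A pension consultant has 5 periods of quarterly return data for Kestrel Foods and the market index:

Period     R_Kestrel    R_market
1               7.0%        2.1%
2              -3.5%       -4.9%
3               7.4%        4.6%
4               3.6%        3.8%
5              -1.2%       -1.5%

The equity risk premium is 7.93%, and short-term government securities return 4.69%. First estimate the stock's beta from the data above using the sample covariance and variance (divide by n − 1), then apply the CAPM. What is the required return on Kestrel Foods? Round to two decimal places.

13.57%

Mean R_i = (7.0 − 3.5 + 7.4 + 3.6 − 1.2) / 5 = 2.6600%
Mean R_m = (2.1 − 4.9 + 4.6 + 3.8 − 1.5) / 5 = 0.8200%
Σ(R_i − R̄_i)(R_m − R̄_m) = 70.4640  ⇒  Cov = 70.4640 / 4 = 17.6160
Σ(R_m − R̄_m)² = 62.9080  ⇒  Var(R_m) = 62.9080 / 4 = 15.7270
β = Cov / Var(R_m) = 17.6160 / 15.7270 = 1.1201
E(R) = R_f + β × MRP = 4.69% + 1.1201 × 7.93% = 13.57%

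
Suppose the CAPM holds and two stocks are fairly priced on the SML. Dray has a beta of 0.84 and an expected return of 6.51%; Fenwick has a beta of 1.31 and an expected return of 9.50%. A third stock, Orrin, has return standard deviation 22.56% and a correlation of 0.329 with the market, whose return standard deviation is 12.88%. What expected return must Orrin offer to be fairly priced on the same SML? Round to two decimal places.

4.83%

MRP = (9.50% − 6.51%) / (1.31 − 0.84) = 6.3617%
R_f = 6.51% − 0.84 × 6.3617% = 1.1662%
β_Orrin = ρ·σ_i/σ_m = 0.329 × 22.56 / 12.88 = 0.5763
E(R_Orrin) = R_f + β × MRP = 1.1662% + 0.5763 × 6.3617% = 4.83%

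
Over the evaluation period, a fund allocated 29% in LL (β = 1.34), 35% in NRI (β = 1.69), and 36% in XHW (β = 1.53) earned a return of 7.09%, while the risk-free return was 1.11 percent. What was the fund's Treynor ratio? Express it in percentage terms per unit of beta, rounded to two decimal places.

3.91%

β_P = 0.29×1.34 + 0.35×1.69 + 0.36×1.53 = 1.5309
Treynor = (R_P − R_f) / β_P = (7.09% − 1.11%) / 1.5309 = 5.98% / 1.5309 = 3.91%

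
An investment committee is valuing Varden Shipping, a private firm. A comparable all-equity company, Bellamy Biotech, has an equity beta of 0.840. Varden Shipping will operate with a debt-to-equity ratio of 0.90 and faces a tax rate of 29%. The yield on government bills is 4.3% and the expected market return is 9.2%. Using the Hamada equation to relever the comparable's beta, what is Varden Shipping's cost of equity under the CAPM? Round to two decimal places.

11.05%

β_L = β_U × [1 + (1 − t)(D/E)] = 0.840 × [1 + (1 − 0.29) × 0.90]
    = 0.840 × [1 + 0.71 × 0.90] = 0.840 × 1.6390 = 1.3768
MRP = 9.2% − 4.3% = 4.90%
E(R) = R_f + β_L × MRP = 4.3% + 1.3768 × 4.9% = 11.05%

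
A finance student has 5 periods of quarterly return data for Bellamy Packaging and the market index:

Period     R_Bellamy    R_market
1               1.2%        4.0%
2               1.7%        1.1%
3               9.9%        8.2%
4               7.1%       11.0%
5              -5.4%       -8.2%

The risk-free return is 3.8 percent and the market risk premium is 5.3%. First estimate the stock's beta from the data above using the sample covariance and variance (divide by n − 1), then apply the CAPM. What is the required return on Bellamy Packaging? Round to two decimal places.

7.72%

Mean R_i = (1.2 + 1.7 + 9.9 + 7.1 − 5.4) / 5 = 2.9000%
Mean R_m = (4.0 + 1.1 + 8.2 + 11.0 − 8.2) / 5 = 3.2200%
Σ(R_i − R̄_i)(R_m − R̄_m) = 163.5400  ⇒  Cov = 163.5400 / 4 = 40.8850
Σ(R_m − R̄_m)² = 220.8480  ⇒  Var(R_m) = 220.8480 / 4 = 55.2120
β = Cov / Var(R_m) = 40.8850 / 55.2120 = 0.7405
E(R) = R_f + β × MRP = 3.8% + 0.7405 × 5.3% = 7.72%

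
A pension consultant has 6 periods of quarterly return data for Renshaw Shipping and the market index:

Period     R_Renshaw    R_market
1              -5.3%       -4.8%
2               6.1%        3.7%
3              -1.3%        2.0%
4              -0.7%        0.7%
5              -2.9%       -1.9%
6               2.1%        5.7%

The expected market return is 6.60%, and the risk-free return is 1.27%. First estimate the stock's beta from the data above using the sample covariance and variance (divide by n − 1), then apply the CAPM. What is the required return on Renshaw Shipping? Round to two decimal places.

Mean R_i = (-5.3 + 6.1 − 1.3 − 0.7 − 2.9 + 2.1) / 6 = -0.3333%
Mean R_m = (-4.8 + 3.7 + 2.0 + 0.7 − 1.9 + 5.7) / 6 = 0.9000%
Σ(R_i − R̄_i)(R_m − R̄_m) = 64.2000  ⇒  Cov = 64.2000 / 5 = 12.8400
Σ(R_m − R̄_m)² = 72.4600  ⇒  Var(R_m) = 72.4600 / 5 = 14.4920
β = Cov / Var(R_m) = 12.8400 / 14.4920 = 0.8860
MRP = 6.60% − 1.27% = 5.33%
E(R) = R_f + β × MRP = 1.27% + 0.8860 × 5.33% = 5.99%

5.99%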